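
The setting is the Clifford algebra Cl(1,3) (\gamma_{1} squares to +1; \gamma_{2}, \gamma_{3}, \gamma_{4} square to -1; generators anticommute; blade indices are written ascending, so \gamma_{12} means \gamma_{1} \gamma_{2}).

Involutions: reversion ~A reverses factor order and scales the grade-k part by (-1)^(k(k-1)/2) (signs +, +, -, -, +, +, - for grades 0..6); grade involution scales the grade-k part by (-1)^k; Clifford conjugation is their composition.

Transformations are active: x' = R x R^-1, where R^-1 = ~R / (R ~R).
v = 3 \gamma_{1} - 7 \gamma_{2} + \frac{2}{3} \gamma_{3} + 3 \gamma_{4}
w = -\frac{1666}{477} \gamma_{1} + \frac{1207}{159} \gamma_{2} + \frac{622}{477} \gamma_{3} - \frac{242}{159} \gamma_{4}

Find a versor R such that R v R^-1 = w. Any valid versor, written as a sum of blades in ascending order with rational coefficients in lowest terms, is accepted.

R = v + w = -\frac{235}{477} \gamma_{1} + \frac{94}{159} \gamma_{2} + \frac{940}{477} \gamma_{3} + \frac{235}{159} \gamma_{4} works: the equal norms (-\frac{445}{9}) guarantee its sandwich swaps v into w.
Answer: -\frac{235}{477} \gamma_{1} + \frac{94}{159} \gamma_{2} + \frac{940}{477} \gamma_{3} + \frac{235}{159} \gamma_{4}


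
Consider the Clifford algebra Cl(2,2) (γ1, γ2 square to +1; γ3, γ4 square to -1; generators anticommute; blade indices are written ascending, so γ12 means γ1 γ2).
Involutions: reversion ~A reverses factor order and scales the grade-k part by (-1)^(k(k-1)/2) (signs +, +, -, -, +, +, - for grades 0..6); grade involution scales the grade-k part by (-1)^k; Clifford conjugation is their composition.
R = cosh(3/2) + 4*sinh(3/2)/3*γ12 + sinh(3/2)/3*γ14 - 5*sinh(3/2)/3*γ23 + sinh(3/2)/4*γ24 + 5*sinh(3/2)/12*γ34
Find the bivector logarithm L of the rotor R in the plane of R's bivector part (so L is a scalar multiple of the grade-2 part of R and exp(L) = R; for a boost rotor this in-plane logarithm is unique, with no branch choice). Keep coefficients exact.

The scalar part of R is cosh(3/2), so cosh pins the rapidity up to sign — the sign comes from the bivector part; dividing that part by sinh of the rapidity yields the plane, and the in-plane L = rapidity * plane is unique because the two sign choices cancel.
Concretely: cosh(rapidity) = cosh(3/2) gives rapidity = ±3/2, and since rapidity/sinh(rapidity) is even the sign is immaterial: L = (rapidity/sinh(rapidity)) * <R>_2 = (3/(2*sinh(3/2))) * <R>_2.
Answer: 2*γ12 + 1/2*γ14 - 5/2*γ23 + 3/8*γ24 + 5/8*γ34


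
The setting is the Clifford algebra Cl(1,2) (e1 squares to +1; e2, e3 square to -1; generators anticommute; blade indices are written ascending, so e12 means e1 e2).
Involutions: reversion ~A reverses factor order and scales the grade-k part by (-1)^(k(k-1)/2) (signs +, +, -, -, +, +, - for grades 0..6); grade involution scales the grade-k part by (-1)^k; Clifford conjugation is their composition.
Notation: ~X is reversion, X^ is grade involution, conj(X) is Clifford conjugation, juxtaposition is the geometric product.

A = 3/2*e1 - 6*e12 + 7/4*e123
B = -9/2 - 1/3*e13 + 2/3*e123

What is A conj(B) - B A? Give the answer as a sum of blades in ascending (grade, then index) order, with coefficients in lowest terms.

first term: -7/6 - 27/4*e1 - 7/12*e2 - 7/2*e3 + 27*e12 + 3*e23 - 63/8*e123
second term: -7/6 - 27/4*e1 + 7/12*e2 - 7/2*e3 + 27*e12 + 3*e23 - 63/8*e123
Answer: -7/6*e2


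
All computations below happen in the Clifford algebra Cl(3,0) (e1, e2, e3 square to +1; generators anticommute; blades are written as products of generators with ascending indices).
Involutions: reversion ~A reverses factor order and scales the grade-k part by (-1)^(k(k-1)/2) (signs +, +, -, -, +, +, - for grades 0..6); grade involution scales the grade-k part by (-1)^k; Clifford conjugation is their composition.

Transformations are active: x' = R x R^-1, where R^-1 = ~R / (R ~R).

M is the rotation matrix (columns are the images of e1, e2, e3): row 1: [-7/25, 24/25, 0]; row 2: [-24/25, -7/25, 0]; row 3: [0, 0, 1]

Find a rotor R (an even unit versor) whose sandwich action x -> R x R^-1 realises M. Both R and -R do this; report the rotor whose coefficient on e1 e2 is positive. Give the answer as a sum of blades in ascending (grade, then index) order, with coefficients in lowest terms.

Method: write R = a + b12*e1 e2 + b13*e1 e3 + b23*e2 e3 with a^2 + b12^2 + b13^2 + b23^2 = 1 (so R^-1 = ~R). Expanding the columns R e_j ~R gives tr M = 4a^2 - 1 and, from the antisymmetric part, M21 - M12 = -4a*b12, M13 - M31 = 4a*b13, M32 - M23 = -4a*b23.
Here tr M = 11/25, so a^2 = (1 + tr M)/4 = 9/25 and a = ±3/5. Taking a = 3/5: M21 - M12 = -48/25, M13 - M31 = 0, M32 - M23 = 0, giving b12 = 4/5, b13 = 0, b23 = 0, i.e. R = 3/5 + 4/5*e1 e2.
Its e1 e2 coefficient is already positive.
Answer: 3/5 + 4/5*e1 e2. Recall the cover is two-to-one: with M of trace 11/25, both preimages act alike, and the stated e1 e2 sign chooses the sheet.


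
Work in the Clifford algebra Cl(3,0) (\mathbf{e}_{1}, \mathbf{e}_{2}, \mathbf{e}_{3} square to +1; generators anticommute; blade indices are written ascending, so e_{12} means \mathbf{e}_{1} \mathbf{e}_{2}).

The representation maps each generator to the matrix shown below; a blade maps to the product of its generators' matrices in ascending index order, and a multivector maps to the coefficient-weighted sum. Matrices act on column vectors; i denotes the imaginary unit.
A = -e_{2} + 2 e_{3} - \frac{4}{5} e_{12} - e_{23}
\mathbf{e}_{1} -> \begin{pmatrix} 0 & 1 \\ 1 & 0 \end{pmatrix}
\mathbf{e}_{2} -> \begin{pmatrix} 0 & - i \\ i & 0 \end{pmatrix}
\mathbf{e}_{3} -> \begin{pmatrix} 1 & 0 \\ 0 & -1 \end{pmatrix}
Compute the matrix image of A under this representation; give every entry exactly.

Bivector images (products of the table entries): rho(e_{12}) = rho(\mathbf{e}_{1})rho(\mathbf{e}_{2}) = \begin{pmatrix} i & 0 \\ 0 & - i \end{pmatrix}; rho(e_{23}) = rho(\mathbf{e}_{2})rho(\mathbf{e}_{3}) = \begin{pmatrix} 0 & i \\ i & 0 \end{pmatrix}.
M = (-1)*rho(e_{2}) + (2)*rho(e_{3}) + (-\frac{4}{5})*rho(e_{12}) + (-1)*rho(e_{23}), summed entrywise:
Answer: \begin{pmatrix} 2 - \frac{4 i}{5} & 0 \\ - 2 i & -2 + \frac{4 i}{5} \end{pmatrix}


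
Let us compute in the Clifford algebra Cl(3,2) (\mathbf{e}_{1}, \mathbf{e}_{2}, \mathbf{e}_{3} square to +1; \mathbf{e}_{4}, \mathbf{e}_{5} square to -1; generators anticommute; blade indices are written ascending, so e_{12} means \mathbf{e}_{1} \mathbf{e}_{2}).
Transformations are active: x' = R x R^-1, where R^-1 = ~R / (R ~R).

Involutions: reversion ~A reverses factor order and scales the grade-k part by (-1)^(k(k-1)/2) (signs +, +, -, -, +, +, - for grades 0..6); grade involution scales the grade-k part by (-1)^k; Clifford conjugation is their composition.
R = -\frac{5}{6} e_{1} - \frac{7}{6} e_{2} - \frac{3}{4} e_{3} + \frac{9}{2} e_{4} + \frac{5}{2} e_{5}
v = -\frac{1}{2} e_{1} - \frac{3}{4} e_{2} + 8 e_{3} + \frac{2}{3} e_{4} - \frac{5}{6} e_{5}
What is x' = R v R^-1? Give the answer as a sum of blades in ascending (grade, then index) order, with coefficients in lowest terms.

~R = -\frac{5}{6} e_{1} - \frac{7}{6} e_{2} - \frac{3}{4} e_{3} + \frac{9}{2} e_{4} + \frac{5}{2} e_{5}, and R ~R = -\frac{3439}{144}, so R^-1 = ~R / (-\frac{3439}{144}).
R v = -\frac{45}{8} + \frac{1}{24} e_{12} - \frac{169}{24} e_{13} + \frac{61}{36} e_{14} + \frac{35}{18} e_{15} - \frac{475}{48} e_{23} + \frac{187}{72} e_{24} + \frac{205}{72} e_{25} - \frac{73}{2} e_{34} - \frac{155}{8} e_{35} - \frac{65}{12} e_{45}
Answer: \frac{739}{6878} e_{1} + \frac{2757}{13756} e_{2} - \frac{28727}{3439} e_{3} + \frac{14992}{10317} e_{4} + \frac{41495}{20634} e_{5}


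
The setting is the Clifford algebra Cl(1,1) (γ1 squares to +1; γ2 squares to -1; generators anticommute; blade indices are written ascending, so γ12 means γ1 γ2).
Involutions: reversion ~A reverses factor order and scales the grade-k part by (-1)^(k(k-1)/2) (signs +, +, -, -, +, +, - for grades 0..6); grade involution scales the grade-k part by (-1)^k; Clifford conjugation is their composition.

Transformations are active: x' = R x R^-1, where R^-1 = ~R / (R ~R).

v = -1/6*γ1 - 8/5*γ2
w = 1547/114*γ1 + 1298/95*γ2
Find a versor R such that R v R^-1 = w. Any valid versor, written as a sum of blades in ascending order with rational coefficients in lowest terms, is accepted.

Here q(v) = q(w) = -2279/900; the classical choice R = v + w = 764/57*γ1 + 1146/95*γ2 then realises v -> w under the sandwich.
Answer: 764/57*γ1 + 1146/95*γ2


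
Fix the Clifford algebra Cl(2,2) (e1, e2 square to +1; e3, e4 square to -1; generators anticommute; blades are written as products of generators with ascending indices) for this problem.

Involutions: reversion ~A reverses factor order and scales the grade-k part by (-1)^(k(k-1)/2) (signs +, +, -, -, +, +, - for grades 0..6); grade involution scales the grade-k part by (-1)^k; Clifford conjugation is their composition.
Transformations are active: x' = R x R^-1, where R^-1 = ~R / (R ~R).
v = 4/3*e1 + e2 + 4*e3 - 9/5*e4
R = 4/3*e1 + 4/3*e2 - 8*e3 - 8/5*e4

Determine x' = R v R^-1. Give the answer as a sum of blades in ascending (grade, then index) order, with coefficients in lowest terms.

~R = 4/3*e1 + 4/3*e2 - 8*e3 - 8/5*e4, and R ~R = -14176/225, so R^-1 = ~R / (-14176/225).
R v = 7252/225 - 4/9*e1 e2 + 16*e1 e3 - 4/15*e1 e4 + 40/3*e2 e3 - 4/5*e2 e4 + 104/5*e3 e4
Answer: -1195/443*e1 - 3142/1329*e2 + 1854/443*e3 + 7613/2215*e4


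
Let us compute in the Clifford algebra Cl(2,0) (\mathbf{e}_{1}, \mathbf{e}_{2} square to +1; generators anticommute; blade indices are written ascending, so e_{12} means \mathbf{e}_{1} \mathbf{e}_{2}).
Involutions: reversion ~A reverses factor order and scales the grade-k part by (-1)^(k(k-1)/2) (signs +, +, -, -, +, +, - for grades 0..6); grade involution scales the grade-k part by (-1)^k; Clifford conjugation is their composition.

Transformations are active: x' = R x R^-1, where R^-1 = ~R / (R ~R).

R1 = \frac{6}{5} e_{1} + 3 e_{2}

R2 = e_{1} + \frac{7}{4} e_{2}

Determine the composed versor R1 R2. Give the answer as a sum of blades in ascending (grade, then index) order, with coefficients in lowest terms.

Distribute over the terms of R1 (each basis-blade product reordered to ascending indices, repeated generators contracted through their squares):
(\frac{6}{5} e_{1}) R2 = \frac{6}{5} + \frac{21}{10} e_{12}
(3 e_{2}) R2 = \frac{21}{4} - 3 e_{12}
Summing the partial products and collecting blades:
Answer: \frac{129}{20} - \frac{9}{10} e_{12}


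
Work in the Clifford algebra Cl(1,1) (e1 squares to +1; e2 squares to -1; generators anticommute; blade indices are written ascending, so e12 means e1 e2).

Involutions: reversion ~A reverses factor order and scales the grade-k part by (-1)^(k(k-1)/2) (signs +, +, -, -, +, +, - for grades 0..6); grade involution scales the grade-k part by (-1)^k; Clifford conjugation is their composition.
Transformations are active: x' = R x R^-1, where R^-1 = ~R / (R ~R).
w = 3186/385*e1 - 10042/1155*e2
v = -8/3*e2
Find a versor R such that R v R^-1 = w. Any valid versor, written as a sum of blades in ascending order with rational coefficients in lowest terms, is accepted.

Here q(v) = q(w) = -64/9; the classical choice R = v + w = 3186/385*e1 - 4374/385*e2 then realises v -> w under the sandwich.
Answer: 3186/385*e1 - 4374/385*e2


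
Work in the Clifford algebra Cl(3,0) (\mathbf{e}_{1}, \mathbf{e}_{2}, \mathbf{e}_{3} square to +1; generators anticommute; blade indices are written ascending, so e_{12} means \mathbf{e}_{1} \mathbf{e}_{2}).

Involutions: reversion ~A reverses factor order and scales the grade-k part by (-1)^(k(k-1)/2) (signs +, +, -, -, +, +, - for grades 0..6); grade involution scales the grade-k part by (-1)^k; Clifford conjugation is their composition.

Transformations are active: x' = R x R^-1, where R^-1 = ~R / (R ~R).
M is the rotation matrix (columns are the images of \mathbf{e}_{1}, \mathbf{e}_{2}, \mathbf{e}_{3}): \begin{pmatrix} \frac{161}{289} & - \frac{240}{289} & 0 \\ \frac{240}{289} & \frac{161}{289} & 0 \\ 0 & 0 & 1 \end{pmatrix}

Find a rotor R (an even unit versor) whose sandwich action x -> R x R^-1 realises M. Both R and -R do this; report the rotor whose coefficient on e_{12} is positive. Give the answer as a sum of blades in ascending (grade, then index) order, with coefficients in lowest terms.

Method: write R = a + b12*e_{12} + b13*e_{13} + b23*e_{23} with a^2 + b12^2 + b13^2 + b23^2 = 1 (so R^-1 = ~R). Expanding the columns R e_j ~R gives tr M = 4a^2 - 1 and, from the antisymmetric part, M21 - M12 = -4a*b12, M13 - M31 = 4a*b13, M32 - M23 = -4a*b23.
Here tr M = \frac{611}{289}, so a^2 = (1 + tr M)/4 = \frac{225}{289} and a = ±\frac{15}{17}. Taking a = \frac{15}{17}: M21 - M12 = \frac{480}{289}, M13 - M31 = 0, M32 - M23 = 0, giving b12 = -\frac{8}{17}, b13 = 0, b23 = 0, i.e. R = \frac{15}{17} - \frac{8}{17} e_{12}.
Its e_{12} coefficient is negative, so report the other preimage -R.
Answer: -\frac{15}{17} + \frac{8}{17} e_{12}. Key observation: the double cover Spin(3) -> SO(3) sends R and -R to the same matrix (trace \frac{611}{289} here), so the stated sign of the e_{12} coefficient is what selects one sheet.


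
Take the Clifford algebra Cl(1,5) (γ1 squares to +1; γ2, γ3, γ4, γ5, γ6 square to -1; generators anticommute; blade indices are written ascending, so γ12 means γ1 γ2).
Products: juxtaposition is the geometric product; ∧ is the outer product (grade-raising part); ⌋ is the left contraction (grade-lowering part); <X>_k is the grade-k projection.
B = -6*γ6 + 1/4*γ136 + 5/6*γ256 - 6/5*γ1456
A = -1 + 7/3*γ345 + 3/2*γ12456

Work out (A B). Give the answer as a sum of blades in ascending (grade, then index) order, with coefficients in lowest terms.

step 1: -9/5*γ2 + 6*γ6 - 5/4*γ14 - 61/20*γ136 - 5/6*γ256 + 9*γ1245 + 107/60*γ1456 + 3/8*γ2345 + 35/18*γ2346 - 14*γ3456
Answer: -9/5*γ2 + 6*γ6 - 5/4*γ14 - 61/20*γ136 - 5/6*γ256 + 9*γ1245 + 107/60*γ1456 + 3/8*γ2345 + 35/18*γ2346 - 14*γ3456


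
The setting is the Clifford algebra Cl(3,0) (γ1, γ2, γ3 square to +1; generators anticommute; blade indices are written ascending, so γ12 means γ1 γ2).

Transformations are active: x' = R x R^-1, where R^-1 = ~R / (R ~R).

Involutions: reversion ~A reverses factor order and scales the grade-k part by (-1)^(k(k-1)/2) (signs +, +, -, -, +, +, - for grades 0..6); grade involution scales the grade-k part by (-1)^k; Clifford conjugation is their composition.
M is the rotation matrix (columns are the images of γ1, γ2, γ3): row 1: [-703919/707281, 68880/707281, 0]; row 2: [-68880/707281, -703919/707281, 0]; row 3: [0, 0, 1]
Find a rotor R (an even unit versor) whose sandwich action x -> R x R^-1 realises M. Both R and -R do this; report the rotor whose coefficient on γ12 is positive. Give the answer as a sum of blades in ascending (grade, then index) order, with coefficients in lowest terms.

Method: write R = a + b12*γ12 + b13*γ13 + b23*γ23 with a^2 + b12^2 + b13^2 + b23^2 = 1 (so R^-1 = ~R). Expanding the columns R e_j ~R gives tr M = 4a^2 - 1 and, from the antisymmetric part, M21 - M12 = -4a*b12, M13 - M31 = 4a*b13, M32 - M23 = -4a*b23.
Here tr M = -700557/707281, so a^2 = (1 + tr M)/4 = 1681/707281 and a = ±41/841. Taking a = 41/841: M21 - M12 = -137760/707281, M13 - M31 = 0, M32 - M23 = 0, giving b12 = 840/841, b13 = 0, b23 = 0, i.e. R = 41/841 + 840/841*γ12.
Its γ12 coefficient is already positive.
Answer: 41/841 + 840/841*γ12. Why the constraint matters: R and -R act identically through the sandwich — M has trace -700557/707281 either way — so only the sign condition on γ12 picks one of the two preimages.


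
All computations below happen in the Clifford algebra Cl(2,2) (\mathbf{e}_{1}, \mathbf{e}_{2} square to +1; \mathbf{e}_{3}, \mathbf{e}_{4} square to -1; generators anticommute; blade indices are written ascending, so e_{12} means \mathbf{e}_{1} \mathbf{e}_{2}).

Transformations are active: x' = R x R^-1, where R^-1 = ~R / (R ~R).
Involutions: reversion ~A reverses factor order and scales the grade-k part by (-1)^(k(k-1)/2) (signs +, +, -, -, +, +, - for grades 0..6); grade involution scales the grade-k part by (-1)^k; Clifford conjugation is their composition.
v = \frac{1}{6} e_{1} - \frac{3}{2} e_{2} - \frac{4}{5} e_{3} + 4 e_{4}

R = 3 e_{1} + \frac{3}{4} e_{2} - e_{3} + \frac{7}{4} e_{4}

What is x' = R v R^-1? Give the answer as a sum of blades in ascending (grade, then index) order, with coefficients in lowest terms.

~R = 3 e_{1} + \frac{3}{4} e_{2} - e_{3} + \frac{7}{4} e_{4}, and R ~R = \frac{11}{2}, so R^-1 = ~R / (\frac{11}{2}).
R v = -\frac{337}{40} - \frac{37}{8} e_{12} - \frac{67}{30} e_{13} + \frac{281}{24} e_{14} - \frac{21}{10} e_{23} + \frac{45}{8} e_{24} - \frac{13}{5} e_{34}
Answer: -\frac{1544}{165} e_{1} - \frac{351}{440} e_{2} + \frac{85}{22} e_{3} - \frac{4119}{440} e_{4}


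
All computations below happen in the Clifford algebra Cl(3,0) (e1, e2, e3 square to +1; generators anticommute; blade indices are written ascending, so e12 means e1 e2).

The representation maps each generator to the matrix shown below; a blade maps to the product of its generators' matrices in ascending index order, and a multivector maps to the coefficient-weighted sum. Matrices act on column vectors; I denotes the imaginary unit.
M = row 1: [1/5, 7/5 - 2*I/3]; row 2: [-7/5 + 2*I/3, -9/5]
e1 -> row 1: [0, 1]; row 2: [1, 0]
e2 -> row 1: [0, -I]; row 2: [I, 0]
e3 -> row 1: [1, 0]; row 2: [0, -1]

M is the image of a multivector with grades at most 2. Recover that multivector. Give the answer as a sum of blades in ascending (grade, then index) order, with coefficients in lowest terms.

Method: 1, rho(e1), rho(e2), rho(e3) form a trace-orthogonal basis of the 2x2 complex matrices (tr(X Y) = 2 if X = Y, else 0), so M = m0*1 + m1*rho(e1) + m2*rho(e2) + m3*rho(e3) with m0 = tr(M)/2 = -4/5, m1 = tr(M rho(e1))/2 = 0, m2 = tr(M rho(e2))/2 = 2/3 + 7*I/5, m3 = tr(M rho(e3))/2 = 1.
Multiplying table entries, the bivector images are rho(e12) = I*rho(e3), rho(e13) = -I*rho(e2), rho(e23) = I*rho(e1); with real blade coefficients the real parts of m0..m3 are the coefficients of 1, e1, e2, e3 and the imaginary parts give the bivectors (e23: Im m1, e13: -Im m2, e12: Im m3).
Answer: -4/5 + 2/3*e2 + e3 - 7/5*e13


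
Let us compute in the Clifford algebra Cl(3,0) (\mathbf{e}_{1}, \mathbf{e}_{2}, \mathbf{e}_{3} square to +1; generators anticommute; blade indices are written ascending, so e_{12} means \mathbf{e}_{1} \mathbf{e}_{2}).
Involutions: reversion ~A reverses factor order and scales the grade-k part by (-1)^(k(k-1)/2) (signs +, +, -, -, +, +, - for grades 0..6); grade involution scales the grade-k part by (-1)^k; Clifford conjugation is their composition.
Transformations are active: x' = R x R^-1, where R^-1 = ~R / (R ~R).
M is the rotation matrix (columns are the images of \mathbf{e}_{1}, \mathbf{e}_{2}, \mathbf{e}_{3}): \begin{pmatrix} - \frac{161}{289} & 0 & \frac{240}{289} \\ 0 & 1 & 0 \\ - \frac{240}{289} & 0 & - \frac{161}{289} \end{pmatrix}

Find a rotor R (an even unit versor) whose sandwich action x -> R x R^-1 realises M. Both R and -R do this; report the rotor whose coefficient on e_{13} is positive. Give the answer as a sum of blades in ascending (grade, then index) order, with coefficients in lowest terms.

Method: write R = a + b12*e_{12} + b13*e_{13} + b23*e_{23} with a^2 + b12^2 + b13^2 + b23^2 = 1 (so R^-1 = ~R). Expanding the columns R e_j ~R gives tr M = 4a^2 - 1 and, from the antisymmetric part, M21 - M12 = -4a*b12, M13 - M31 = 4a*b13, M32 - M23 = -4a*b23.
Here tr M = -\frac{33}{289}, so a^2 = (1 + tr M)/4 = \frac{64}{289} and a = ±\frac{8}{17}. Taking a = \frac{8}{17}: M21 - M12 = 0, M13 - M31 = \frac{480}{289}, M32 - M23 = 0, giving b12 = 0, b13 = \frac{15}{17}, b23 = 0, i.e. R = \frac{8}{17} + \frac{15}{17} e_{13}.
Its e_{13} coefficient is already positive.
Answer: \frac{8}{17} + \frac{15}{17} e_{13}. Key observation: the double cover Spin(3) -> SO(3) sends R and -R to the same matrix (trace -\frac{33}{289} here), so the stated sign of the e_{13} coefficient is what selects one sheet.


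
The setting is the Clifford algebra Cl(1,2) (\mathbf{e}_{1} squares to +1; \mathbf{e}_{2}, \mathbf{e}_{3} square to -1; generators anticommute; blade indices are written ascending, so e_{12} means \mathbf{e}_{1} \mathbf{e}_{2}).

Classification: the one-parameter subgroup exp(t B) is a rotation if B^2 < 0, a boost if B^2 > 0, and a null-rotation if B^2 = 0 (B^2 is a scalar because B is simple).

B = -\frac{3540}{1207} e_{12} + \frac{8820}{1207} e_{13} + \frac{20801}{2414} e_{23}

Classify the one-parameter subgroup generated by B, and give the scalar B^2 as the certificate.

B^2 term by term: the squares give (-\frac{3540}{1207})^2*(e_{12})^2 + (\frac{8820}{1207})^2*(e_{13})^2 + (\frac{20801}{2414})^2*(e_{23})^2 = \frac{12531600}{1456849}*(+1) + \frac{77792400}{1456849}*(+1) + \frac{432681601}{5827396}*(-1) = -\frac{49}{4} (each basis 2-blade squares to minus the product of its generators' squares); cross terms between blades sharing an index anticommute and cancel. So B^2 = -\frac{49}{4}.
Answer: rotation, certificate B^2 = -\frac{49}{4}. B^2 = -\frac{49}{4} is basis-independent, so its sign is the whole story.


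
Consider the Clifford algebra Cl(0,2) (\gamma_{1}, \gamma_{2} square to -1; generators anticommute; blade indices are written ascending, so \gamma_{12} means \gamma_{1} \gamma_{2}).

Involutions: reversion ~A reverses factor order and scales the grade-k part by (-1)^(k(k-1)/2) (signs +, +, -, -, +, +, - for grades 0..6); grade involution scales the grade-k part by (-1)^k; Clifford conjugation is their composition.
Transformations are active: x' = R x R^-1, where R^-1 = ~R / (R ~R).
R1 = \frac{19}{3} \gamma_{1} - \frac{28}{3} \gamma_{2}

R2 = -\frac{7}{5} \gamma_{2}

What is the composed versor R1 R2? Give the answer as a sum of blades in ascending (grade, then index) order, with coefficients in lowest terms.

Distribute over the terms of R2 (each basis-blade product reordered to ascending indices, repeated generators contracted through their squares):
R1 (-\frac{7}{5} \gamma_{2}) = -\frac{196}{15} - \frac{133}{15} \gamma_{12}
Answer: -\frac{196}{15} - \frac{133}{15} \gamma_{12}


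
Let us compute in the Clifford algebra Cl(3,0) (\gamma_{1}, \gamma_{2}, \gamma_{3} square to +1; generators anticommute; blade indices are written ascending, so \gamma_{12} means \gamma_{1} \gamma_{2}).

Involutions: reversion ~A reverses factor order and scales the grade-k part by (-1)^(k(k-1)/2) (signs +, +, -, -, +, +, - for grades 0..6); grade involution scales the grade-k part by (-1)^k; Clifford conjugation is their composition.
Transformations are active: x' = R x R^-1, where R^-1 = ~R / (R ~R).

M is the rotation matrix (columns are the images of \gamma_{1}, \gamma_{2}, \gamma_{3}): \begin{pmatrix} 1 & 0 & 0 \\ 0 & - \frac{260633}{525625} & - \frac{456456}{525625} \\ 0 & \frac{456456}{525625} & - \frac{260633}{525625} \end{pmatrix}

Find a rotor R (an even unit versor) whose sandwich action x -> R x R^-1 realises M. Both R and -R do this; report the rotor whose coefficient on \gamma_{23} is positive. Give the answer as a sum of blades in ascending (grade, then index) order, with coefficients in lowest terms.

Method: write R = a + b12*\gamma_{12} + b13*\gamma_{13} + b23*\gamma_{23} with a^2 + b12^2 + b13^2 + b23^2 = 1 (so R^-1 = ~R). Expanding the columns R e_j ~R gives tr M = 4a^2 - 1 and, from the antisymmetric part, M21 - M12 = -4a*b12, M13 - M31 = 4a*b13, M32 - M23 = -4a*b23.
Here tr M = \frac{4359}{525625}, so a^2 = (1 + tr M)/4 = \frac{132496}{525625} and a = ±\frac{364}{725}. Taking a = \frac{364}{725}: M21 - M12 = 0, M13 - M31 = 0, M32 - M23 = \frac{912912}{525625}, giving b12 = 0, b13 = 0, b23 = -\frac{627}{725}, i.e. R = \frac{364}{725} - \frac{627}{725} \gamma_{23}.
Its \gamma_{23} coefficient is negative, so report the other preimage -R.
Answer: -\frac{364}{725} + \frac{627}{725} \gamma_{23}. Key observation: the double cover Spin(3) -> SO(3) sends R and -R to the same matrix (trace \frac{4359}{525625} here), so the stated sign of the \gamma_{23} coefficient is what selects one sheet.


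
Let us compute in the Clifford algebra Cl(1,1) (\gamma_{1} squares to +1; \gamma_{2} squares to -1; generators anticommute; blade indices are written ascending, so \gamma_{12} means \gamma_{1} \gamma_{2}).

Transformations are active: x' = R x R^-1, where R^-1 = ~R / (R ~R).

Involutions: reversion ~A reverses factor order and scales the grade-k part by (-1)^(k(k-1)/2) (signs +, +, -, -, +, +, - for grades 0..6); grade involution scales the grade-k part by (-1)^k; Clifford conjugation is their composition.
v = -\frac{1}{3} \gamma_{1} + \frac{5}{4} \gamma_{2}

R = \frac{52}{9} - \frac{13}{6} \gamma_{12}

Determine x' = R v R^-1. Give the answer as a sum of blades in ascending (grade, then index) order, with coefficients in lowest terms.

~R = \frac{52}{9} + \frac{13}{6} \gamma_{12}, and R ~R = \frac{9295}{324}, so R^-1 = ~R / (\frac{9295}{324}).
R v = \frac{169}{216} \gamma_{1} + \frac{13}{2} \gamma_{2}
Answer: \frac{107}{165} \gamma_{1} + \frac{301}{220} \gamma_{2}


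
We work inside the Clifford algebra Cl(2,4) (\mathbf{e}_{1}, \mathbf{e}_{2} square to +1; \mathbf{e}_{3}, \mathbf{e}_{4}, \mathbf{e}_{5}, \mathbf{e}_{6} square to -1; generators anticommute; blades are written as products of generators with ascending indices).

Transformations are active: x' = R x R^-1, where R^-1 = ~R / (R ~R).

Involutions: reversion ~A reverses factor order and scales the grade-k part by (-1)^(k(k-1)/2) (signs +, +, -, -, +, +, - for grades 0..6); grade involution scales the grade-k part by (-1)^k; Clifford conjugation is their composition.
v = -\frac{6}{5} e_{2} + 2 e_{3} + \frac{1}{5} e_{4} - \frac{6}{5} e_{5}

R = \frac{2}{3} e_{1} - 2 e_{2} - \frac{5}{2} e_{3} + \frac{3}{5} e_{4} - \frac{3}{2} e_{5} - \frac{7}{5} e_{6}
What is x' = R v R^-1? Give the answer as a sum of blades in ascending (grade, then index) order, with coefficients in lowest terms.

~R = \frac{2}{3} e_{1} - 2 e_{2} - \frac{5}{2} e_{3} + \frac{3}{5} e_{4} - \frac{3}{2} e_{5} - \frac{7}{5} e_{6}, and R ~R = -\frac{2869}{450}, so R^-1 = ~R / (-\frac{2869}{450}).
R v = \frac{137}{25} - \frac{4}{5} e_{1} e_{2} + \frac{4}{3} e_{1} e_{3} + \frac{2}{15} e_{1} e_{4} - \frac{4}{5} e_{1} e_{5} - 7 e_{2} e_{3} + \frac{8}{25} e_{2} e_{4} + \frac{3}{5} e_{2} e_{5} - \frac{42}{25} e_{2} e_{6} - \frac{17}{10} e_{3} e_{4} + 6 e_{3} e_{5} + \frac{14}{5} e_{3} e_{6} - \frac{21}{50} e_{4} e_{5} + \frac{7}{25} e_{4} e_{6} - \frac{42}{25} e_{5} e_{6}
Answer: -\frac{3288}{2869} e_{1} + \frac{66534}{14345} e_{2} + \frac{6592}{2869} e_{3} - \frac{3533}{2869} e_{4} + \frac{54204}{14345} e_{5} + \frac{34524}{14345} e_{6}


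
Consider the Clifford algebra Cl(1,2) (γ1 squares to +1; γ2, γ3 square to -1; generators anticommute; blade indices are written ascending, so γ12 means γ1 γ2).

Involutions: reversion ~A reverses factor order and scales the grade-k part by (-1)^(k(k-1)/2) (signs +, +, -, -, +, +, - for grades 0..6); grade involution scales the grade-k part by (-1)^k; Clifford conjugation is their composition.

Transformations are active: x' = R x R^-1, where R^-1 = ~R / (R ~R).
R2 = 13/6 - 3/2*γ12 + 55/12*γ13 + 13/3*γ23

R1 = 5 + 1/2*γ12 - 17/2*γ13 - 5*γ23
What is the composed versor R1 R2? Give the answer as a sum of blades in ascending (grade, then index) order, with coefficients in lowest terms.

Distribute over the terms of R1 (each basis-blade product reordered to ascending indices, repeated generators contracted through their squares):
(5) R2 = 65/6 - 15/2*γ12 + 275/12*γ13 + 65/3*γ23
(1/2*γ12) R2 = -3/4 + 13/12*γ12 - 13/6*γ13 - 55/24*γ23
(-17/2*γ13) R2 = -935/24 - 221/6*γ12 - 221/12*γ13 + 51/4*γ23
(-5*γ23) R2 = 65/3 + 275/12*γ12 + 15/2*γ13 - 65/6*γ23
Summing the partial products and collecting blades:
Answer: -173/24 - 61/3*γ12 + 59/6*γ13 + 511/24*γ23


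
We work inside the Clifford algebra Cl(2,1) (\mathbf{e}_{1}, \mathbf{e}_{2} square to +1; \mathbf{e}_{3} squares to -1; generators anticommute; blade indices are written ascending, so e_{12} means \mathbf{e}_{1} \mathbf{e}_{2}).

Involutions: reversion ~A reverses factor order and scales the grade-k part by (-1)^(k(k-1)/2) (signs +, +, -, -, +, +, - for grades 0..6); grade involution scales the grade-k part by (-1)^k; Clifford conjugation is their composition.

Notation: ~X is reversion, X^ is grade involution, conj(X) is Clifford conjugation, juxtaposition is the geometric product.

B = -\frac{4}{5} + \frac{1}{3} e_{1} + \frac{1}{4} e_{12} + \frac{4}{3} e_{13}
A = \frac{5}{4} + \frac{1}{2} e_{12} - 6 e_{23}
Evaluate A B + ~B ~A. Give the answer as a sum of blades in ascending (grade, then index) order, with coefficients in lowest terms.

first term: -\frac{9}{8} + \frac{5}{12} e_{1} - \frac{1}{6} e_{2} + \frac{633}{80} e_{12} + \frac{19}{6} e_{13} + \frac{62}{15} e_{23} - 2 e_{123}
second term: -\frac{9}{8} + \frac{5}{12} e_{1} - \frac{1}{6} e_{2} - \frac{633}{80} e_{12} - \frac{19}{6} e_{13} - \frac{62}{15} e_{23} + 2 e_{123}
Answer: -\frac{9}{4} + \frac{5}{6} e_{1} - \frac{1}{3} e_{2}


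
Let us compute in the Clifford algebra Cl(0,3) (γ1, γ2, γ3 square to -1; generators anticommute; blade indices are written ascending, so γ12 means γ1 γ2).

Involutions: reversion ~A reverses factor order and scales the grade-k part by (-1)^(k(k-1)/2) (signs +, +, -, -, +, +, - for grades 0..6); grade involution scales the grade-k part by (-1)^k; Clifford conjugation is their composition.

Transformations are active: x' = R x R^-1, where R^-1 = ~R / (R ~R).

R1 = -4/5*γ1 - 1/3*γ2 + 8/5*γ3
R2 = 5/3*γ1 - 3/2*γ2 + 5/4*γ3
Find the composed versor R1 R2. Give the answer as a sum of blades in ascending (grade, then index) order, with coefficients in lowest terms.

Distribute over the terms of R1 (each basis-blade product reordered to ascending indices, repeated generators contracted through their squares):
(-4/5*γ1) R2 = 4/3 + 6/5*γ12 - γ13
(-1/3*γ2) R2 = -1/2 + 5/9*γ12 - 5/12*γ23
(8/5*γ3) R2 = -2 - 8/3*γ13 + 12/5*γ23
Summing the partial products and collecting blades:
Answer: -7/6 + 79/45*γ12 - 11/3*γ13 + 119/60*γ23


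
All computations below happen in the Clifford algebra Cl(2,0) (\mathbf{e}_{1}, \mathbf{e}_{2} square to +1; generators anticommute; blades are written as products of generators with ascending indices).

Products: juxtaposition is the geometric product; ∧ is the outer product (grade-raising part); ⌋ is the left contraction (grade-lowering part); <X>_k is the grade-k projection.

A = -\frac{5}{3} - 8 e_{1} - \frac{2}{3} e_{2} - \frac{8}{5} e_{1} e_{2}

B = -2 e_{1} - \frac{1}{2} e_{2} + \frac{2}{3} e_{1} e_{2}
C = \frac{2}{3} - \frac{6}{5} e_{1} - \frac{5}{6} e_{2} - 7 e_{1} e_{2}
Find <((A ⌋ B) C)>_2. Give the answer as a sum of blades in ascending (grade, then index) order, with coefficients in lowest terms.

step 1: \frac{87}{5} + \frac{34}{9} e_{1} - \frac{9}{2} e_{2} - \frac{10}{9} e_{1} e_{2}
step 2: \frac{547}{180} - \frac{22021}{450} e_{1} - \frac{815}{18} e_{2} - \frac{5899}{45} e_{1} e_{2}
step 3: -\frac{5899}{45} e_{1} e_{2}
Answer: -\frac{5899}{45} e_{1} e_{2}


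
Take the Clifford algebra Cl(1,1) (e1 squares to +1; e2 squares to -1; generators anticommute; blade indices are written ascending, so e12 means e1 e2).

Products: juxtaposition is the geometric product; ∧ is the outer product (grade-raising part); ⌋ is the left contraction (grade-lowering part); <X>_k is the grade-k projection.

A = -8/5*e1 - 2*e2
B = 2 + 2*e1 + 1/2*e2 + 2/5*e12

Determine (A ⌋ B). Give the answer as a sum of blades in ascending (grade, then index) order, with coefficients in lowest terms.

step 1: -11/5 - 4/5*e1 - 16/25*e2
Answer: -11/5 - 4/5*e1 - 16/25*e2


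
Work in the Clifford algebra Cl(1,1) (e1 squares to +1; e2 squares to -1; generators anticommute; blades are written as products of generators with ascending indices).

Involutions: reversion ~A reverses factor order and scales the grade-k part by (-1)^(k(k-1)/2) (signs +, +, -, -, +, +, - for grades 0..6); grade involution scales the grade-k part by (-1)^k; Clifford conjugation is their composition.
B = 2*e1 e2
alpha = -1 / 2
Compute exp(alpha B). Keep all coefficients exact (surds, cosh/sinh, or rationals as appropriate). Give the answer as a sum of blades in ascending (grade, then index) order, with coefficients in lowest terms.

B^2 = (2)^2*(e1 e2)^2 = 4*(+1) = 4 (a basis 2-blade squares to minus the product of its generators' squares).
B^2 = 4 — B^2 > 0, so the exponential closes hyperbolically: l = 2, alpha*l = -1, so exp(alpha B) = cosh(-1) + (sinh(-1)/2)*B = cosh(1) + (-sinh(1)/2)*B.
Answer: cosh(1) - sinh(1)*e1 e2


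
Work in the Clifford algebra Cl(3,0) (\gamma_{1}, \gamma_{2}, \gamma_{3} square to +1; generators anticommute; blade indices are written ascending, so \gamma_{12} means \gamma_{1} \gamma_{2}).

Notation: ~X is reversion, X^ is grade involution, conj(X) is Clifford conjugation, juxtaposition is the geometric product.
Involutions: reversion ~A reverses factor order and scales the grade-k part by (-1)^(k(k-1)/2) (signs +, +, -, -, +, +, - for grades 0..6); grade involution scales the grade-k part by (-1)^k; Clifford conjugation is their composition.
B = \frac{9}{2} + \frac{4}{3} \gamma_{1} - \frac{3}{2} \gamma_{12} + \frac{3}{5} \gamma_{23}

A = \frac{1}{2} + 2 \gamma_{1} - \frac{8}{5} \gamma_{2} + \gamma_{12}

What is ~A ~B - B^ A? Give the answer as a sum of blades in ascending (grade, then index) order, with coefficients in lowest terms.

first term: \frac{77}{12} + \frac{181}{15} \gamma_{1} - \frac{43}{15} \gamma_{2} + \frac{24}{25} \gamma_{3} - \frac{97}{60} \gamma_{12} + \frac{3}{5} \gamma_{13} - \frac{3}{10} \gamma_{23} - \frac{6}{5} \gamma_{123}
second term: \frac{13}{12} + \frac{161}{15} \gamma_{1} - \frac{83}{15} \gamma_{2} + \frac{24}{25} \gamma_{3} + \frac{353}{60} \gamma_{12} - \frac{3}{5} \gamma_{13} + \frac{3}{10} \gamma_{23} + \frac{6}{5} \gamma_{123}
Answer: \frac{16}{3} + \frac{4}{3} \gamma_{1} + \frac{8}{3} \gamma_{2} - \frac{15}{2} \gamma_{12} + \frac{6}{5} \gamma_{13} - \frac{3}{5} \gamma_{23} - \frac{12}{5} \gamma_{123}


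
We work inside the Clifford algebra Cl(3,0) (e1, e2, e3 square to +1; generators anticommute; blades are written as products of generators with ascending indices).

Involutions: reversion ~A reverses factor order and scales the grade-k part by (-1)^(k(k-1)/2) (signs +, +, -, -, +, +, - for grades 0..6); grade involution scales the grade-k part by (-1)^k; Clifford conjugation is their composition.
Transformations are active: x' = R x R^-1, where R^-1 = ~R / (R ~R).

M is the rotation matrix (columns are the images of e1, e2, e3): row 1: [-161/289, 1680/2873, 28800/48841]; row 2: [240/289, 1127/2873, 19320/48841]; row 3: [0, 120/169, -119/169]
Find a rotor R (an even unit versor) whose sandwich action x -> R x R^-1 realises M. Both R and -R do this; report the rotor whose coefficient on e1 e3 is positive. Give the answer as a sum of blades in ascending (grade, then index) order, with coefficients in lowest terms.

Method: write R = a + b12*e1 e2 + b13*e1 e3 + b23*e2 e3 with a^2 + b12^2 + b13^2 + b23^2 = 1 (so R^-1 = ~R). Expanding the columns R e_j ~R gives tr M = 4a^2 - 1 and, from the antisymmetric part, M21 - M12 = -4a*b12, M13 - M31 = 4a*b13, M32 - M23 = -4a*b23.
Here tr M = -42441/48841, so a^2 = (1 + tr M)/4 = 1600/48841 and a = ±40/221. Taking a = 40/221: M21 - M12 = 12000/48841, M13 - M31 = 28800/48841, M32 - M23 = 15360/48841, giving b12 = -75/221, b13 = 180/221, b23 = -96/221, i.e. R = 40/221 - 75/221*e1 e2 + 180/221*e1 e3 - 96/221*e2 e3.
Its e1 e3 coefficient is already positive.
Answer: 40/221 - 75/221*e1 e2 + 180/221*e1 e3 - 96/221*e2 e3. Key observation: the double cover Spin(3) -> SO(3) sends R and -R to the same matrix (trace -42441/48841 here), so the stated sign of the e1 e3 coefficient is what selects one sheet.


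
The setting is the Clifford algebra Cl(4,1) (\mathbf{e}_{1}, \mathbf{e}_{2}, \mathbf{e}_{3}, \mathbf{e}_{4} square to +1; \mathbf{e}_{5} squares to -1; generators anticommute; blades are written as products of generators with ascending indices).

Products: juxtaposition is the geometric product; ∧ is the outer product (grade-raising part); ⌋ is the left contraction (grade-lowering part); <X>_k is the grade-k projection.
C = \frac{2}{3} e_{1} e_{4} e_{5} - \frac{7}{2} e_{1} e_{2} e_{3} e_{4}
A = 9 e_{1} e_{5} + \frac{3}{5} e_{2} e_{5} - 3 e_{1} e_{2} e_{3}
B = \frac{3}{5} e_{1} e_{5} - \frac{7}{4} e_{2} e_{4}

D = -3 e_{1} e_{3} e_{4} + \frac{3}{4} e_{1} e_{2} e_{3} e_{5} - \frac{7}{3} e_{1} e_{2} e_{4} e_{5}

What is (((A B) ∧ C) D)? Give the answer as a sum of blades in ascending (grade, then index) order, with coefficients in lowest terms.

step 1: \frac{27}{5} - \frac{9}{25} e_{1} e_{2} - \frac{21}{20} e_{4} e_{5} - \frac{21}{4} e_{1} e_{3} e_{4} - \frac{9}{5} e_{2} e_{3} e_{5} - \frac{63}{4} e_{1} e_{2} e_{4} e_{5}
step 2: \frac{18}{5} e_{1} e_{4} e_{5} - \frac{189}{10} e_{1} e_{2} e_{3} e_{4}
step 3: \frac{483}{10} e_{2} - \frac{333}{10} e_{3} e_{5} - \frac{567}{40} e_{4} e_{5} - \frac{27}{10} e_{2} e_{3} e_{4}
Answer: \frac{483}{10} e_{2} - \frac{333}{10} e_{3} e_{5} - \frac{567}{40} e_{4} e_{5} - \frac{27}{10} e_{2} e_{3} e_{4}


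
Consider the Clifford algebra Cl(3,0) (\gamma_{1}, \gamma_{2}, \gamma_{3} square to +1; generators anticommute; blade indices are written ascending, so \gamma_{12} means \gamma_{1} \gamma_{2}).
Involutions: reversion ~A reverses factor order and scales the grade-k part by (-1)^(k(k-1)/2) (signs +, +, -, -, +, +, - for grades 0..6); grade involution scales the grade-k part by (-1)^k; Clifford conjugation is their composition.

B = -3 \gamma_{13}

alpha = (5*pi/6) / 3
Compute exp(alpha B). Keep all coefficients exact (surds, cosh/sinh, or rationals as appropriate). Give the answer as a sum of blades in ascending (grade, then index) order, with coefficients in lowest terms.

B^2 = (-3)^2*(\gamma_{13})^2 = 9*(-1) = -9 (a basis 2-blade squares to minus the product of its generators' squares).
B^2 = -9 — a negative square means the series sums to a rotation: l = 3, alpha*l = \frac{5 \pi}{6}, so exp(alpha B) = cos(\frac{5 \pi}{6}) + (sin(\frac{5 \pi}{6})/3)*B = - \frac{\sqrt{3}}{2} + (\frac{1}{6})*B.
Answer: - \frac{\sqrt{3}}{2} - \frac{1}{2} \gamma_{13}


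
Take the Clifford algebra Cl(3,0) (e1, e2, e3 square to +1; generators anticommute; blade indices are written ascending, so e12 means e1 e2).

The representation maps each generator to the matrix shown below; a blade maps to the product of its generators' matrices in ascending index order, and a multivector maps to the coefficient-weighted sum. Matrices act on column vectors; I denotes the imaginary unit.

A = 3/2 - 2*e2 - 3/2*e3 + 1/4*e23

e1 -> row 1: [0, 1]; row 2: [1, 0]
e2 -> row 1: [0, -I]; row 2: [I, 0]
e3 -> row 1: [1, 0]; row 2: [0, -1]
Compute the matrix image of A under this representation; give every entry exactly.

Bivector images (products of the table entries): rho(e23) = rho(e2)rho(e3) = row 1: [0, I]; row 2: [I, 0].
M = (3/2)*1 + (-2)*rho(e2) + (-3/2)*rho(e3) + (1/4)*rho(e23), summed entrywise (1 is the identity matrix):
Answer: row 1: [0, 9*I/4]; row 2: [-7*I/4, 3]


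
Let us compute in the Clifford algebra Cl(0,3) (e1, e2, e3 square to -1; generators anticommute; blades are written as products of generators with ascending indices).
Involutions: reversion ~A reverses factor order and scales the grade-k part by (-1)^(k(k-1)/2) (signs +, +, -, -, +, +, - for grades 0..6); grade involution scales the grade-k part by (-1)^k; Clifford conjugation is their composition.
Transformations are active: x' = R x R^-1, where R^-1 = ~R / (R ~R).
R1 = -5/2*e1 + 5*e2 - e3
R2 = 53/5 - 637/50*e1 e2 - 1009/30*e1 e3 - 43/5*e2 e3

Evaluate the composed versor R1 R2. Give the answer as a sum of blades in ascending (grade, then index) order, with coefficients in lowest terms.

Distribute over the terms of R1 (each basis-blade product reordered to ascending indices, repeated generators contracted through their squares):
(-5/2*e1) R2 = -53/2*e1 - 637/20*e2 - 1009/12*e3 + 43/2*e1 e2 e3
(5*e2) R2 = -637/10*e1 + 53*e2 + 43*e3 + 1009/6*e1 e2 e3
(-e3) R2 = 1009/30*e1 + 43/5*e2 - 53/5*e3 + 637/50*e1 e2 e3
Summing the partial products and collecting blades:
Answer: -1697/30*e1 + 119/4*e2 - 3101/60*e3 + 30361/150*e1 e2 e3
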